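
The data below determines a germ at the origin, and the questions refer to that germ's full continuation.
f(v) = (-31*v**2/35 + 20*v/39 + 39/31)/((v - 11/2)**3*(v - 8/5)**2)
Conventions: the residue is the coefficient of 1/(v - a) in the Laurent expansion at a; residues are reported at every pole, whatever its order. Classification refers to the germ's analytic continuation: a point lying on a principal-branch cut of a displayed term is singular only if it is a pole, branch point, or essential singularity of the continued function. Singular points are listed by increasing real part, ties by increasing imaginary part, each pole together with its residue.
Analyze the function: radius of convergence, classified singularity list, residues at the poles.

Radius of convergence at 0: 8/5.
At 8/5: a pole of order 2; residue 38769680/932316723.
At 11/2: a pole of order 3; residue -38769680/932316723.

Denominator factor (v - 11/2)^3: pole of order 3 at 11/2, modulus 11/2.
Denominator factor (v - 8/5)^2: pole of order 2 at 8/5, modulus 8/5.
The radius of convergence is the smallest modulus among the singular points: 8/5.
At the order-2 pole 8/5 set g(v) = (v - (8/5))^2*f(v) = (-31*v**2/35 + 20*v/39 + 39/31)/(v - 11/2)**3.
Order-2 pole: residue = g'(a); g'(8/5) = 38769680/932316723, so the residue is 38769680/932316723.
At the order-3 pole 11/2 set g(v) = (v - (11/2))^3*f(v) = (-31*v**2/35 + 20*v/39 + 39/31)/(v - 8/5)**2.
Order-3 pole: residue = g''(a)/2; g''(11/2) = -77539360/932316723, so the residue is -38769680/932316723.
List the singular points by increasing real part (a conjugate pair: the negative imaginary part first).


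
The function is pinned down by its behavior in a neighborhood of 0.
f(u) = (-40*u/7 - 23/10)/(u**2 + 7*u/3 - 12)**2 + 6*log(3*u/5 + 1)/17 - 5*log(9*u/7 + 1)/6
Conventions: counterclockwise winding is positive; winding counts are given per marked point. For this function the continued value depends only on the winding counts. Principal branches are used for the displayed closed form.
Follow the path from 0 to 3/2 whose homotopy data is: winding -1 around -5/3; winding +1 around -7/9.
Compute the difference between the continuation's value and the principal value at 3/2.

The rational part is single-valued and drops out of the difference; each branch term changes only by its own monodromy.
(6/17)*log(1 - u/(-5/3)): each positive loop around -5/3 adds 2*pi*i to the log, so winding -1 contributes (6/17)*(-1)*2*pi*i = -(12/17)*pi*i.
(-5/6)*log(1 - u/(-7/9)): each positive loop around -7/9 adds 2*pi*i to the log, so winding +1 contributes (-5/6)*(1)*2*pi*i = -(5/3)*pi*i.
Summing the contributions at u = 3/2 gives -(121/51)*pi*i.

Continued minus principal equals -(121/51)*pi*i.


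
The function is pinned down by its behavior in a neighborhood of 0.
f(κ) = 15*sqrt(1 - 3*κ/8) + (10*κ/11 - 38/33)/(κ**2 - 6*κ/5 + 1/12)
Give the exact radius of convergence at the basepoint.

Denominator factor (κ**2 - 6*κ/5 + 1/12): discriminant 83/75, real irrational roots 3/5 + (1/30)*sqrt(249) and 3/5 - (1/30)*sqrt(249); poles of order 1, moduli 3/5 + (1/30)*sqrt(249) and 3/5 - (1/30)*sqrt(249).
Branch term (15)*sqrt(1 - κ/(8/3)): its argument vanishes at κ = 8/3, a square-root branch point, modulus 8/3.
The radius of convergence is the smallest modulus among the singular points: 3/5 - (1/30)*sqrt(249).

The radius of convergence is 3/5 - (1/30)*sqrt(249).


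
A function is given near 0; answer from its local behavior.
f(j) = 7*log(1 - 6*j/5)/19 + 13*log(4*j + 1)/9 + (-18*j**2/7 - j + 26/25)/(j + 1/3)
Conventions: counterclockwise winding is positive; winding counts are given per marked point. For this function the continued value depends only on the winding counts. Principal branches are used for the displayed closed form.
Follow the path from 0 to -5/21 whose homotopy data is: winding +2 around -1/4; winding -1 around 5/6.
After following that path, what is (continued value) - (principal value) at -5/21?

The rational part is single-valued and drops out of the difference; each branch term changes only by its own monodromy.
(7/19)*log(1 - j/(5/6)): each positive loop around 5/6 adds 2*pi*i to the log, so winding -1 contributes (7/19)*(-1)*2*pi*i = -(14/19)*pi*i.
(13/9)*log(1 - j/(-1/4)): each positive loop around -1/4 adds 2*pi*i to the log, so winding +2 contributes (13/9)*(2)*2*pi*i = (52/9)*pi*i.
Summing the contributions at j = -5/21 gives (862/171)*pi*i.

Continued minus principal equals (862/171)*pi*i.


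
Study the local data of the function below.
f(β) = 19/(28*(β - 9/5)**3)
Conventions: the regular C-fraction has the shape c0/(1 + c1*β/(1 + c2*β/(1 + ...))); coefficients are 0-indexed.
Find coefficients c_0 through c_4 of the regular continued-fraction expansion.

Taylor coefficients (expand at 0): a_0 = -2375/20412, a_1 = -11875/61236, a_2 = -59375/275562, a_3 = -1484375/7440174, a_4 = -7421875/44641044.
c0 = a_0 = -2375/20412. Peel one level at a time: if S = 1 + c*β/S' with S'(0) = 1, then c is the β-coefficient of S and S' = c*β/(S - 1).
S_1 = c0/f = 1 + (-5/3)*β + (25/27)*β^2 + ...; c1 = -5/3.
S_2 = c1*β/(S_1 - 1) = 1 + (5/9)*β + (50/243)*β^2 + ...; c2 = 5/9.
S_3 = c2*β/(S_2 - 1) = 1 + (-10/27)*β + (25/729)*β^2 + ...; c3 = -10/27.
S_4 = c3*β/(S_3 - 1) = 1 + (5/54)*β + ...; c4 = 5/54.

The regular C-fraction coefficients are [-2375/20412, -5/3, 5/9, -10/27, 5/54].


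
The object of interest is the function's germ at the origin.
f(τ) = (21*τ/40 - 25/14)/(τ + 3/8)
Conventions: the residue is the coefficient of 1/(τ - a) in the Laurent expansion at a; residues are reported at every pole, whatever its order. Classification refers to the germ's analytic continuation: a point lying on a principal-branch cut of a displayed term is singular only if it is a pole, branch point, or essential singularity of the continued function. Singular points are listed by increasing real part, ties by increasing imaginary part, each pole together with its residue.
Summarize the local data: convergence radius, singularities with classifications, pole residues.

Denominator factor (τ + 3/8): pole of order 1 at -3/8, modulus 3/8.
The radius of convergence is the smallest modulus among the singular points: 3/8.
At the order-1 pole -3/8 set g(τ) = (τ - (-3/8))*f(τ) = 21*τ/40 - 25/14.
Simple pole: residue = g(a) at a = -3/8, which is -4441/2240.

Radius of convergence at 0: 3/8.
At -3/8: a pole of order 1; residue -4441/2240.


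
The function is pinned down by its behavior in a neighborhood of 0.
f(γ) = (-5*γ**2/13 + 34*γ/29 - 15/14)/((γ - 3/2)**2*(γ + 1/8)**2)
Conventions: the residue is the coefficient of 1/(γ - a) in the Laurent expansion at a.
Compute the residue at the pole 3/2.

The residue is 522304/5797883.

At the order-2 pole 3/2 set g(γ) = (γ - (3/2))^2*f(γ) = (-5*γ**2/13 + 34*γ/29 - 15/14)/(γ + 1/8)**2.
Order-2 pole: residue = g'(a); g'(3/2) = 522304/5797883, so the residue is 522304/5797883.


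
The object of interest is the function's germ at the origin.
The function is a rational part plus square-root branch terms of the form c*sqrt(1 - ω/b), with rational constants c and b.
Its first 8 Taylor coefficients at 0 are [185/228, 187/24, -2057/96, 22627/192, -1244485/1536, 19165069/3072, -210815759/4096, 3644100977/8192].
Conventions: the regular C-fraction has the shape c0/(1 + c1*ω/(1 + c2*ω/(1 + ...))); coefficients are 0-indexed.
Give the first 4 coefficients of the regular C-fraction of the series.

The regular C-fraction coefficients are [185/228, -3553/370, 9141/740, 2035/3324].

Taylor coefficients (read off): a_0 = 185/228, a_1 = 187/24, a_2 = -2057/96, a_3 = 22627/192.
c0 = a_0 = 185/228. Peel one level at a time: if S = 1 + c*ω/S' with S'(0) = 1, then c is the ω-coefficient of S and S' = c*ω/(S - 1).
S_1 = c0/f = 1 + (-3553/370)*ω + (32477973/273800)*ω^2 + ...; c1 = -3553/370.
S_2 = c1*ω/(S_1 - 1) = 1 + (9141/740)*ω + (-121/16)*ω^2 + ...; c2 = 9141/740.
S_3 = c2*ω/(S_2 - 1) = 1 + (2035/3324)*ω + ...; c3 = 2035/3324.


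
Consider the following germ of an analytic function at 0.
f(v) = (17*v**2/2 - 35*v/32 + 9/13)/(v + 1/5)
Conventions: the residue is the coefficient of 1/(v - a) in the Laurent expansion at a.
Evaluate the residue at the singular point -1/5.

At the order-1 pole -1/5 set g(v) = (v - (-1/5))*f(v) = 17*v**2/2 - 35*v/32 + 9/13.
Simple pole: residue = g(a) at a = -1/5, which is 13011/10400.

The residue is 13011/10400.


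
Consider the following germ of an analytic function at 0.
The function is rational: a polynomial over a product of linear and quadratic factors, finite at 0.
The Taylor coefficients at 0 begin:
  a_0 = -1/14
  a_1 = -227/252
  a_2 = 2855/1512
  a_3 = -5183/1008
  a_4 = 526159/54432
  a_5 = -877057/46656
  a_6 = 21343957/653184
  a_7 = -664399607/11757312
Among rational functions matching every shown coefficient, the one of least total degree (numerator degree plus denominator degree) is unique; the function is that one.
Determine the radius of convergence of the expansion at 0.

The radius of convergence is 2/3.

No rational of total degree below 6 reproduces all 8 coefficients; solving the [1/5] Pade equations on them gives f(κ) = (-19*κ/27 - 1/21)/((κ + 2/3)*(κ**2 - κ/3 - 1)**2), whose expansion matches every shown term.
Denominator factor (κ + 2/3): pole of order 1 at -2/3, modulus 2/3.
Denominator factor (κ**2 - κ/3 - 1)^2: discriminant 37/9, real irrational roots 1/6 + (1/6)*sqrt(37) and 1/6 - (1/6)*sqrt(37); poles of order 2, moduli 1/6 + (1/6)*sqrt(37) and -1/6 + (1/6)*sqrt(37).
The radius of convergence is the smallest modulus among the singular points: 2/3.


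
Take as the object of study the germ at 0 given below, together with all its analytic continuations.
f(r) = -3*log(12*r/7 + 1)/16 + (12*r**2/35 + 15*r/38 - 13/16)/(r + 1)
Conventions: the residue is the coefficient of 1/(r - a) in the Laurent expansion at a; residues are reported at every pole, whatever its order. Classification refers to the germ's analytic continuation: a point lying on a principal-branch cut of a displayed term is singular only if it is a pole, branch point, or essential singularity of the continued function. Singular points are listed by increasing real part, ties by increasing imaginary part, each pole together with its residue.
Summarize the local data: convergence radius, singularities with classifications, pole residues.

Denominator factor (r + 1): pole of order 1 at -1, modulus 1.
Branch term (-3/16)*log(1 - r/(-7/12)): its argument vanishes at r = -7/12, a logarithmic branch point, modulus 7/12.
The radius of convergence is the smallest modulus among the singular points: 7/12.
The branch term is analytic at -1 and contributes nothing to the residue; only the rational part matters.
At the order-1 pole -1 set g(r) = (r - (-1))*(rational part) = 12*r**2/35 + 15*r/38 - 13/16.
Simple pole: residue = g(a) at a = -1, which is -9197/10640.
List the singular points by increasing real part (a conjugate pair: the negative imaginary part first).

Radius of convergence at 0: 7/12.
At -1: a pole of order 1; residue -9197/10640.
At -7/12: a logarithmic branch point.


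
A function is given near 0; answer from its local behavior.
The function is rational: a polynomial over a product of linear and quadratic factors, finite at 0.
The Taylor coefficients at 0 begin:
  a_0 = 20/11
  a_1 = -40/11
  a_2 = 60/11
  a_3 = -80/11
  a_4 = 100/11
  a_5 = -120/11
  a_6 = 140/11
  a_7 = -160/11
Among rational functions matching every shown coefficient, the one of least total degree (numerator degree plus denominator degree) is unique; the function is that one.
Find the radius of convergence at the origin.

No rational of total degree below 2 reproduces all 8 coefficients; solving the [0/2] Pade equations on them gives f(k) = 20/(11*(k + 1)**2), whose expansion matches every shown term.
Denominator factor (k + 1)^2: pole of order 2 at -1, modulus 1.
The radius of convergence is the smallest modulus among the singular points: 1.

The radius of convergence is 1.


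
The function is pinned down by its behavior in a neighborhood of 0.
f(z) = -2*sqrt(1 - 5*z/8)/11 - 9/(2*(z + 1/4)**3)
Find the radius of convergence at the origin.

Denominator factor (z + 1/4)^3: pole of order 3 at -1/4, modulus 1/4.
Branch term (-2/11)*sqrt(1 - z/(8/5)): its argument vanishes at z = 8/5, a square-root branch point, modulus 8/5.
The radius of convergence is the smallest modulus among the singular points: 1/4.

The radius of convergence is 1/4.


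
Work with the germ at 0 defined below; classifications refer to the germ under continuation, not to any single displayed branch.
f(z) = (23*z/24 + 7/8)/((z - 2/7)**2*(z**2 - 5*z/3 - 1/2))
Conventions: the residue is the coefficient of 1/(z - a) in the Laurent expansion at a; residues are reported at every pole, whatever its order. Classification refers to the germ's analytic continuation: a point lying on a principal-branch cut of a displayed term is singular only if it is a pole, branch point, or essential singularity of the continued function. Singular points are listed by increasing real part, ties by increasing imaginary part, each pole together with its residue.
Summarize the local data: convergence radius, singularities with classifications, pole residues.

Radius of convergence at 0: -5/6 + (1/6)*sqrt(43).
At 5/6 - (1/6)*sqrt(43): a pole of order 1; residue -138621/553352 - (2587347/23794136)*sqrt(43).
At 2/7: a pole of order 2; residue 138621/276676.
At 5/6 + (1/6)*sqrt(43): a pole of order 1; residue -138621/553352 + (2587347/23794136)*sqrt(43).


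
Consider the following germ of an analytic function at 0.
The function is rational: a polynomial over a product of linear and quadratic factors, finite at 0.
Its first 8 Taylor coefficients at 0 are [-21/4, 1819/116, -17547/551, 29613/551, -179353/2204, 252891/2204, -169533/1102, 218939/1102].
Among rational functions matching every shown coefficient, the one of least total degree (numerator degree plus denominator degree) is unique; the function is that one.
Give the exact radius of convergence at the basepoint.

The radius of convergence is 1.

No rational of total degree below 5 reproduces all 8 coefficients; solving the [2/3] Pade equations on them gives f(n) = (-21*n**2/38 - 2*n/29 - 21/4)/(n + 1)**3, whose expansion matches every shown term.
Denominator factor (n + 1)^3: pole of order 3 at -1, modulus 1.
The radius of convergence is the smallest modulus among the singular points: 1.


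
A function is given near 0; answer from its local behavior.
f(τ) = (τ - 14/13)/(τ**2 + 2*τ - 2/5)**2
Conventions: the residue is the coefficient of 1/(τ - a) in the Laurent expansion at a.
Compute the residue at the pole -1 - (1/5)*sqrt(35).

The factor τ**2 + 2*τ - 2/5 splits as (τ - a)(τ - a') with a = -1 - (1/5)*sqrt(35), a' = -1 + (1/5)*sqrt(35). At the order-2 pole a set g(τ) = (τ - a)^2*f(τ) = [τ - 14/13] / (τ - a')^2.
Order-2 pole: residue = g'(a); g'(-1 - (1/5)*sqrt(35)) = -(135/2548)*sqrt(35), so the residue is -(135/2548)*sqrt(35).

The residue is -(135/2548)*sqrt(35).


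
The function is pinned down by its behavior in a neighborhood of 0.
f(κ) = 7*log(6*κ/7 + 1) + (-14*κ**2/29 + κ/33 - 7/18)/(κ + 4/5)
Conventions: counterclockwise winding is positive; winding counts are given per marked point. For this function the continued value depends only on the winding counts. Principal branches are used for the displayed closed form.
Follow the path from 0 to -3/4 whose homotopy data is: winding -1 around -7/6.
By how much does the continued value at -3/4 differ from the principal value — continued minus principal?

Continued minus principal equals -(14)*pi*i.

The rational part is single-valued and drops out of the difference; each branch term changes only by its own monodromy.
(7)*log(1 - κ/(-7/6)): each positive loop around -7/6 adds 2*pi*i to the log, so winding -1 contributes (7)*(-1)*2*pi*i = -(14)*pi*i.
Summing the contributions at κ = -3/4 gives -(14)*pi*i.


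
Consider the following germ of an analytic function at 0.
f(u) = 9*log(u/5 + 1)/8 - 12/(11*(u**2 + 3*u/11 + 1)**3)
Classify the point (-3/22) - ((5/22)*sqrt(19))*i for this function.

The denominator factor u**2 + 3*u/11 + 1 vanishes at (-3/22) - ((5/22)*sqrt(19))*i and appears to the power 3; the numerator there equals -12/11, nonzero, and no other factor vanishes.
The branch terms are analytic at this point.
Hence a pole whose order is the multiplicity, 3.

The point is a pole of order 3.


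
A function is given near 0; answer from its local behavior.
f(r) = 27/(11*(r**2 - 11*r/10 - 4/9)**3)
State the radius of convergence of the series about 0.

Denominator factor (r**2 - 11*r/10 - 4/9)^3: discriminant 2689/900, real irrational roots 11/20 + (1/60)*sqrt(2689) and 11/20 - (1/60)*sqrt(2689); poles of order 3, moduli 11/20 + (1/60)*sqrt(2689) and -11/20 + (1/60)*sqrt(2689).
The radius of convergence is the smallest modulus among the singular points: -11/20 + (1/60)*sqrt(2689).

The radius of convergence is -11/20 + (1/60)*sqrt(2689).


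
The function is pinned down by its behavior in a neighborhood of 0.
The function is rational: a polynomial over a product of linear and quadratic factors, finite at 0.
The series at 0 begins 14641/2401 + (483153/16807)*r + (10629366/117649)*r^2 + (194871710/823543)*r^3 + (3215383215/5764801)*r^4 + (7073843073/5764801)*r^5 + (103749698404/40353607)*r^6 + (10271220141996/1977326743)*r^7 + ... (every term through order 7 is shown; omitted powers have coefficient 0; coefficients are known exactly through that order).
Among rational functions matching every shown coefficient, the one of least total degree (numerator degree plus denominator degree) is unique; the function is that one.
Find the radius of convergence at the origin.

The radius of convergence is 7/11.

No rational of total degree below 3 reproduces all 8 coefficients; solving the [0/3] Pade equations on them gives f(r) = -11/(7*(r - 7/11)**3), whose expansion matches every shown term.
Denominator factor (r - 7/11)^3: pole of order 3 at 7/11, modulus 7/11.
The radius of convergence is the smallest modulus among the singular points: 7/11.


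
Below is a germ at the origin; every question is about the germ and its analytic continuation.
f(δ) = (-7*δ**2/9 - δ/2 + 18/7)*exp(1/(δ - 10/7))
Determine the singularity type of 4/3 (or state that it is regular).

There is no denominator, hence no pole anywhere.
The essential point of exp(1/(δ - (10/7))) is 10/7, not 4/3.
So the germ continues analytically to 4/3.

The point is a regular point.


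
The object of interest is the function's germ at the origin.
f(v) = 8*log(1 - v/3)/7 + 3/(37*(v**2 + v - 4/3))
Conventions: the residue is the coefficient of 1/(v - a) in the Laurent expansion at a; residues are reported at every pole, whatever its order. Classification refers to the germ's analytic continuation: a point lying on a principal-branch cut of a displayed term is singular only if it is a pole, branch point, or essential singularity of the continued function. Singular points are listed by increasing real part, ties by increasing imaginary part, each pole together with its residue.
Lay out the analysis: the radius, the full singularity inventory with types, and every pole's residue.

Denominator factor (v**2 + v - 4/3): discriminant 19/3, real irrational roots -1/2 + (1/6)*sqrt(57) and -1/2 - (1/6)*sqrt(57); poles of order 1, moduli -1/2 + (1/6)*sqrt(57) and 1/2 + (1/6)*sqrt(57).
Branch term (8/7)*log(1 - v/(3)): its argument vanishes at v = 3, a logarithmic branch point, modulus 3.
The radius of convergence is the smallest modulus among the singular points: -1/2 + (1/6)*sqrt(57).
The branch term is analytic at -1/2 - (1/6)*sqrt(57) and contributes nothing to the residue; only the rational part matters.
The factor v**2 + v - 4/3 splits as (v - a)(v - a') with a = -1/2 - (1/6)*sqrt(57), a' = -1/2 + (1/6)*sqrt(57). At the order-1 pole a set g(v) = (v - a)*(rational part) = [3/37] / (v - a').
Simple pole: residue = g(a) at a = -1/2 - (1/6)*sqrt(57), which is -(3/703)*sqrt(57).
The branch term is analytic at -1/2 + (1/6)*sqrt(57) and contributes nothing to the residue; only the rational part matters.
The factor v**2 + v - 4/3 splits as (v - a)(v - a') with a = -1/2 + (1/6)*sqrt(57), a' = -1/2 - (1/6)*sqrt(57). At the order-1 pole a set g(v) = (v - a)*(rational part) = [3/37] / (v - a').
Simple pole: residue = g(a) at a = -1/2 + (1/6)*sqrt(57), which is (3/703)*sqrt(57).
List the singular points by increasing real part (a conjugate pair: the negative imaginary part first).

Radius of convergence at 0: -1/2 + (1/6)*sqrt(57).
At -1/2 - (1/6)*sqrt(57): a pole of order 1; residue -(3/703)*sqrt(57).
At -1/2 + (1/6)*sqrt(57): a pole of order 1; residue (3/703)*sqrt(57).
At 3: a logarithmic branch point.


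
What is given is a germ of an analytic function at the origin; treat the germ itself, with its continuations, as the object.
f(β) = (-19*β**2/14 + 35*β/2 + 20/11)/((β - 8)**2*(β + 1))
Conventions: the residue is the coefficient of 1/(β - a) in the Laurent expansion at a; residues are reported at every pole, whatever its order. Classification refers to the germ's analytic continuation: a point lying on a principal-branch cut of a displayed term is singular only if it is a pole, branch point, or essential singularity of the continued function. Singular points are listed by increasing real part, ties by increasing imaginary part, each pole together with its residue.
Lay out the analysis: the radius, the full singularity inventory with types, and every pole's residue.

Denominator factor (β + 1): pole of order 1 at -1, modulus 1.
Denominator factor (β - 8)^2: pole of order 2 at 8, modulus 8.
The radius of convergence is the smallest modulus among the singular points: 1.
At the order-1 pole -1 set g(β) = (β - (-1))*f(β) = (-19*β**2/14 + 35*β/2 + 20/11)/(β - 8)**2.
Simple pole: residue = g(a) at a = -1, which is -1312/6237.
At the order-2 pole 8 set g(β) = (β - (8))^2*f(β) = (-19*β**2/14 + 35*β/2 + 20/11)/(β + 1).
Order-2 pole: residue = g'(a); g'(8) = -14305/12474, so the residue is -14305/12474.
List the singular points by increasing real part (a conjugate pair: the negative imaginary part first).

Radius of convergence at 0: 1.
At -1: a pole of order 1; residue -1312/6237.
At 8: a pole of order 2; residue -14305/12474.


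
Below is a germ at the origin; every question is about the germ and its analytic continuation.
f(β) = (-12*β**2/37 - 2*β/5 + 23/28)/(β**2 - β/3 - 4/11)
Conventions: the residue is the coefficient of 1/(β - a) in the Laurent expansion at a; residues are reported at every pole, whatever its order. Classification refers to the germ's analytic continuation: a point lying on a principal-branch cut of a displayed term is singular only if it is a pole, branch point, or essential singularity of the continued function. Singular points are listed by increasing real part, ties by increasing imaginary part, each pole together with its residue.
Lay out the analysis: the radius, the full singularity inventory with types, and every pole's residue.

Denominator factor (β**2 - β/3 - 4/11): discriminant 155/99, real irrational roots 1/6 + (1/66)*sqrt(1705) and 1/6 - (1/66)*sqrt(1705); poles of order 1, moduli 1/6 + (1/66)*sqrt(1705) and -1/6 + (1/66)*sqrt(1705).
The radius of convergence is the smallest modulus among the singular points: -1/6 + (1/66)*sqrt(1705).
The factor β**2 - β/3 - 4/11 splits as (β - a)(β - a') with a = 1/6 - (1/66)*sqrt(1705), a' = 1/6 + (1/66)*sqrt(1705). At the order-1 pole a set g(β) = (β - a)*f(β) = [-12*β**2/37 - 2*β/5 + 23/28] / (β - a').
Simple pole: residue = g(a) at a = 1/6 - (1/66)*sqrt(1705), which is -47/185 - (105779/8831900)*sqrt(1705).
The factor β**2 - β/3 - 4/11 splits as (β - a)(β - a') with a = 1/6 + (1/66)*sqrt(1705), a' = 1/6 - (1/66)*sqrt(1705). At the order-1 pole a set g(β) = (β - a)*f(β) = [-12*β**2/37 - 2*β/5 + 23/28] / (β - a').
Simple pole: residue = g(a) at a = 1/6 + (1/66)*sqrt(1705), which is -47/185 + (105779/8831900)*sqrt(1705).
List the singular points by increasing real part (a conjugate pair: the negative imaginary part first).

Radius of convergence at 0: -1/6 + (1/66)*sqrt(1705).
At 1/6 - (1/66)*sqrt(1705): a pole of order 1; residue -47/185 - (105779/8831900)*sqrt(1705).
At 1/6 + (1/66)*sqrt(1705): a pole of order 1; residue -47/185 + (105779/8831900)*sqrt(1705).


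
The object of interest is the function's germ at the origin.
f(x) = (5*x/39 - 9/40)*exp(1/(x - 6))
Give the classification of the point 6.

The point is an essential singularity.

The exponent 1/(x - (6)) has a pole at 6, so exp(1/(x - (6))) takes every nonzero value near it: an essential singularity (not a pole of any order).


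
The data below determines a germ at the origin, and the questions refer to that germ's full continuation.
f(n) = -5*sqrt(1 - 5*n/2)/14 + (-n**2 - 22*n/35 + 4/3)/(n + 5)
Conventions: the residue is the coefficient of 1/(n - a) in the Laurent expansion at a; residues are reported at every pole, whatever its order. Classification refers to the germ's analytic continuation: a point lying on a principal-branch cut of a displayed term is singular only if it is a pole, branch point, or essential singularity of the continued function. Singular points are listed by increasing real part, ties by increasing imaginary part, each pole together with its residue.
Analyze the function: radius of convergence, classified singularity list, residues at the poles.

Denominator factor (n + 5): pole of order 1 at -5, modulus 5.
Branch term (-5/14)*sqrt(1 - n/(2/5)): its argument vanishes at n = 2/5, a square-root branch point, modulus 2/5.
The radius of convergence is the smallest modulus among the singular points: 2/5.
The branch term is analytic at -5 and contributes nothing to the residue; only the rational part matters.
At the order-1 pole -5 set g(n) = (n - (-5))*(rational part) = -n**2 - 22*n/35 + 4/3.
Simple pole: residue = g(a) at a = -5, which is -431/21.
List the singular points by increasing real part (a conjugate pair: the negative imaginary part first).

Radius of convergence at 0: 2/5.
At -5: a pole of order 1; residue -431/21.
At 2/5: an algebraic (square-root) branch point.


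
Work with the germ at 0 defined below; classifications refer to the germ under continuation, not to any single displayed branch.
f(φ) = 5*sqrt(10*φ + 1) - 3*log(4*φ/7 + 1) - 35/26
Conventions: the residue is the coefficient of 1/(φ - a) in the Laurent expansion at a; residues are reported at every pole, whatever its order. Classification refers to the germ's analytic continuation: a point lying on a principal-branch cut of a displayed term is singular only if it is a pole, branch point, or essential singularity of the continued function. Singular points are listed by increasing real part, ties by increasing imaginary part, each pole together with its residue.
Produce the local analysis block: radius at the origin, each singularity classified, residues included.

Radius of convergence at 0: 1/10.
At -7/4: a logarithmic branch point.
At -1/10: an algebraic (square-root) branch point.

Branch term (-3)*log(1 - φ/(-7/4)): its argument vanishes at φ = -7/4, a logarithmic branch point, modulus 7/4.
Branch term (5)*sqrt(1 - φ/(-1/10)): its argument vanishes at φ = -1/10, a square-root branch point, modulus 1/10.
The radius of convergence is the smallest modulus among the singular points: 1/10.
List the singular points by increasing real part (a conjugate pair: the negative imaginary part first).


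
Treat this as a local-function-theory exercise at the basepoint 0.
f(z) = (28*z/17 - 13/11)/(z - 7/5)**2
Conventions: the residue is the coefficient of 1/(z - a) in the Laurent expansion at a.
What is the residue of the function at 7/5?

At the order-2 pole 7/5 set g(z) = (z - (7/5))^2*f(z) = 28*z/17 - 13/11.
Order-2 pole: residue = g'(a); g'(7/5) = 28/17, so the residue is 28/17.

The residue is 28/17.


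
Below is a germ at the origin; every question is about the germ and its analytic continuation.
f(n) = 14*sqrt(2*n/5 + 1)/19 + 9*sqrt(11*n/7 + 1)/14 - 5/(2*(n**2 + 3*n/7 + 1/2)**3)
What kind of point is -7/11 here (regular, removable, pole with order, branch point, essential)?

The point is an algebraic (square-root) branch point.

The term (9/14)*sqrt(1 - n/(-7/11)) has argument 1 - -7/11/(-7/11) = 0 at -7/11: a square-root (algebraic, two-sheeted) branch point; the remaining terms are analytic or single-valued there.


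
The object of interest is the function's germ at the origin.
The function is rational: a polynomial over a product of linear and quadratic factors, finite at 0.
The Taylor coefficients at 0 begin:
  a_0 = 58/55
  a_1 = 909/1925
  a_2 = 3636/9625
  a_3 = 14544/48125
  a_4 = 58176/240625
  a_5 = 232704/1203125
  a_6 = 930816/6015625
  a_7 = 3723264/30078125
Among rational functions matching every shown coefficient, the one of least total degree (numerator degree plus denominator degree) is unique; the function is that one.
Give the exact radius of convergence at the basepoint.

The radius of convergence is 5/4.

No rational of total degree below 2 reproduces all 8 coefficients; solving the [1/1] Pade equations on them gives f(y) = (13*y/28 - 29/22)/(y - 5/4), whose expansion matches every shown term.
Denominator factor (y - 5/4): pole of order 1 at 5/4, modulus 5/4.
The radius of convergence is the smallest modulus among the singular points: 5/4.


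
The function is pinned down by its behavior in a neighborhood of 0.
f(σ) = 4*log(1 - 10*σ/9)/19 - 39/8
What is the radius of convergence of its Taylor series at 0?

Branch term (4/19)*log(1 - σ/(9/10)): its argument vanishes at σ = 9/10, a logarithmic branch point, modulus 9/10.
The radius of convergence is the smallest modulus among the singular points: 9/10.

The radius of convergence is 9/10.


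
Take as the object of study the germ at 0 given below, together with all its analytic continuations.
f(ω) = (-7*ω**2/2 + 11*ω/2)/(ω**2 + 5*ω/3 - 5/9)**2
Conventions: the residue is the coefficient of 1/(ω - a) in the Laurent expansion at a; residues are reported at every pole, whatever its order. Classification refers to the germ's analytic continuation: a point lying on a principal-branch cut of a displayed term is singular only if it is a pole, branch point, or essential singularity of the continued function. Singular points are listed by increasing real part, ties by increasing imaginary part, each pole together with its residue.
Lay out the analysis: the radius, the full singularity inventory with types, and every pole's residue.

Radius of convergence at 0: -5/6 + (1/2)*sqrt(5).
At -5/6 - (1/2)*sqrt(5): a pole of order 2; residue -(19/90)*sqrt(5).
At -5/6 + (1/2)*sqrt(5): a pole of order 2; residue (19/90)*sqrt(5).

Denominator factor (ω**2 + 5*ω/3 - 5/9)^2: discriminant 5, real irrational roots -5/6 + (1/2)*sqrt(5) and -5/6 - (1/2)*sqrt(5); poles of order 2, moduli -5/6 + (1/2)*sqrt(5) and 5/6 + (1/2)*sqrt(5).
The radius of convergence is the smallest modulus among the singular points: -5/6 + (1/2)*sqrt(5).
The factor ω**2 + 5*ω/3 - 5/9 splits as (ω - a)(ω - a') with a = -5/6 - (1/2)*sqrt(5), a' = -5/6 + (1/2)*sqrt(5). At the order-2 pole a set g(ω) = (ω - a)^2*f(ω) = [-7*ω**2/2 + 11*ω/2] / (ω - a')^2.
Order-2 pole: residue = g'(a); g'(-5/6 - (1/2)*sqrt(5)) = -(19/90)*sqrt(5), so the residue is -(19/90)*sqrt(5).
The factor ω**2 + 5*ω/3 - 5/9 splits as (ω - a)(ω - a') with a = -5/6 + (1/2)*sqrt(5), a' = -5/6 - (1/2)*sqrt(5). At the order-2 pole a set g(ω) = (ω - a)^2*f(ω) = [-7*ω**2/2 + 11*ω/2] / (ω - a')^2.
Order-2 pole: residue = g'(a); g'(-5/6 + (1/2)*sqrt(5)) = (19/90)*sqrt(5), so the residue is (19/90)*sqrt(5).
List the singular points by increasing real part (a conjugate pair: the negative imaginary part first).


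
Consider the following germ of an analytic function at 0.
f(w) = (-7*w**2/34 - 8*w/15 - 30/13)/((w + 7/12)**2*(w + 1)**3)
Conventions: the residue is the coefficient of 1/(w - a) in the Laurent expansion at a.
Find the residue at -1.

At the order-3 pole -1 set g(w) = (w - (-1))^3*f(w) = (-7*w**2/34 - 8*w/15 - 30/13)/(w + 7/12)**2.
Order-3 pole: residue = g''(a)/2; g''(-1) = -278523504/690625, so the residue is -139261752/690625.

The residue is -139261752/690625.


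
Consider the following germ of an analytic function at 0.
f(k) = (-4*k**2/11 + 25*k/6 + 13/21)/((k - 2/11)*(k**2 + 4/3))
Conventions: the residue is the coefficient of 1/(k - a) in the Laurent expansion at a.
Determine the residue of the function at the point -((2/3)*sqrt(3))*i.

The residue is (-2365/3472) + ((10205/10416)*sqrt(3))*i.

The factor k**2 + 4/3 splits as (k - a)(k - a') with a = -((2/3)*sqrt(3))*i, a' = ((2/3)*sqrt(3))*i. At the order-1 pole a set g(k) = (k - a)*f(k) = [(-4*k**2/11 + 25*k/6 + 13/21)/(k - 2/11)] / (k - a').
Simple pole: residue = g(a) at a = -((2/3)*sqrt(3))*i, which is (-2365/3472) + ((10205/10416)*sqrt(3))*i.


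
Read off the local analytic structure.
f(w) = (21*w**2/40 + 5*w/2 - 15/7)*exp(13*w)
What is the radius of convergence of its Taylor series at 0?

The factor exp(13*w) is entire and contributes no finite singular point.
The polynomial part has no poles.
No finite singular points: the Taylor series at 0 converges everywhere.

The radius of convergence is infinite.


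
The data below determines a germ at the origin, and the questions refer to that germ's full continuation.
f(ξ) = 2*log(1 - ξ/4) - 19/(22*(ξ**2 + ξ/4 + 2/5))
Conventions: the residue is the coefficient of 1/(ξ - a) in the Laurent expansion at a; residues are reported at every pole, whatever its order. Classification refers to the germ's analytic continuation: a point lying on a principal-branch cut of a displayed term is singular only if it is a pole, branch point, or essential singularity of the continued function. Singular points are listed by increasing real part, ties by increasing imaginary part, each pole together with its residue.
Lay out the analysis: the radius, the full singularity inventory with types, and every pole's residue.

Denominator factor (ξ**2 + ξ/4 + 2/5): discriminant -123/80, complex-conjugate roots (-1/8) + ((1/40)*sqrt(615))*i and (-1/8) - ((1/40)*sqrt(615))*i; poles of order 1, moduli (1/5)*sqrt(10) and (1/5)*sqrt(10).
Branch term (2)*log(1 - ξ/(4)): its argument vanishes at ξ = 4, a logarithmic branch point, modulus 4.
The radius of convergence is the smallest modulus among the singular points: (1/5)*sqrt(10).
The branch term is analytic at (-1/8) - ((1/40)*sqrt(615))*i and contributes nothing to the residue; only the rational part matters.
The factor ξ**2 + ξ/4 + 2/5 splits as (ξ - a)(ξ - a') with a = (-1/8) - ((1/40)*sqrt(615))*i, a' = (-1/8) + ((1/40)*sqrt(615))*i. At the order-1 pole a set g(ξ) = (ξ - a)*(rational part) = [-19/22] / (ξ - a').
Simple pole: residue = g(a) at a = (-1/8) - ((1/40)*sqrt(615))*i, which is -((38/1353)*sqrt(615))*i.
The branch term is analytic at (-1/8) + ((1/40)*sqrt(615))*i and contributes nothing to the residue; only the rational part matters.
The factor ξ**2 + ξ/4 + 2/5 splits as (ξ - a)(ξ - a') with a = (-1/8) + ((1/40)*sqrt(615))*i, a' = (-1/8) - ((1/40)*sqrt(615))*i. At the order-1 pole a set g(ξ) = (ξ - a)*(rational part) = [-19/22] / (ξ - a').
Simple pole: residue = g(a) at a = (-1/8) + ((1/40)*sqrt(615))*i, which is ((38/1353)*sqrt(615))*i.
List the singular points by increasing real part (a conjugate pair: the negative imaginary part first).

Radius of convergence at 0: (1/5)*sqrt(10).
At (-1/8) - ((1/40)*sqrt(615))*i: a pole of order 1; residue -((38/1353)*sqrt(615))*i.
At (-1/8) + ((1/40)*sqrt(615))*i: a pole of order 1; residue ((38/1353)*sqrt(615))*i.
At 4: a logarithmic branch point.


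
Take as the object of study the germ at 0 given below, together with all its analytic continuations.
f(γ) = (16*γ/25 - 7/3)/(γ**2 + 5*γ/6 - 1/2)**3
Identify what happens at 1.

The point is a regular point.

Denominator factors: γ**2 + 5*γ/6 - 1/2 = 4/3 at γ = 1 — none vanishes.
So the germ continues analytically to 1.


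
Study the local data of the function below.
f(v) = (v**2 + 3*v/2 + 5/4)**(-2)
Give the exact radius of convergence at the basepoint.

The radius of convergence is (1/2)*sqrt(5).

Denominator factor (v**2 + 3*v/2 + 5/4)^2: discriminant -11/4, complex-conjugate roots (-3/4) + ((1/4)*sqrt(11))*i and (-3/4) - ((1/4)*sqrt(11))*i; poles of order 2, moduli (1/2)*sqrt(5) and (1/2)*sqrt(5).
The radius of convergence is the smallest modulus among the singular points: (1/2)*sqrt(5).


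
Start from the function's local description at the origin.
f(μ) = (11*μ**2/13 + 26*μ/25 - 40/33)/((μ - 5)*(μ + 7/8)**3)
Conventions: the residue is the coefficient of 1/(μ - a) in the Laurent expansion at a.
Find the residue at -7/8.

At the order-3 pole -7/8 set g(μ) = (μ - (-7/8))^3*f(μ) = (11*μ**2/13 + 26*μ/25 - 40/33)/(μ - 5).
Order-3 pole: residue = g''(a)/2; g''(-7/8) = -55223296/222700335, so the residue is -27611648/222700335.

The residue is -27611648/222700335.


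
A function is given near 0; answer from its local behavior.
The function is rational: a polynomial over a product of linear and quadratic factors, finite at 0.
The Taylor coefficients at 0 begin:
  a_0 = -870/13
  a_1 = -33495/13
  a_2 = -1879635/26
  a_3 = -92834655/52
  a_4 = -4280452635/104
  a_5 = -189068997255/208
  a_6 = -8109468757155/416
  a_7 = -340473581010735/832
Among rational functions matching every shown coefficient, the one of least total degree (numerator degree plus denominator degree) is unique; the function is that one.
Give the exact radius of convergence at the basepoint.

No rational of total degree below 5 reproduces all 8 coefficients; solving the [0/5] Pade equations on them gives f(ν) = 29/(39*(ν - 2/5)*(ν**2 + 3*ν - 1/6)**2), whose expansion matches every shown term.
Denominator factor (ν**2 + 3*ν - 1/6)^2: discriminant 29/3, real irrational roots -3/2 + (1/6)*sqrt(87) and -3/2 - (1/6)*sqrt(87); poles of order 2, moduli -3/2 + (1/6)*sqrt(87) and 3/2 + (1/6)*sqrt(87).
Denominator factor (ν - 2/5): pole of order 1 at 2/5, modulus 2/5.
The radius of convergence is the smallest modulus among the singular points: -3/2 + (1/6)*sqrt(87).

The radius of convergence is -3/2 + (1/6)*sqrt(87).


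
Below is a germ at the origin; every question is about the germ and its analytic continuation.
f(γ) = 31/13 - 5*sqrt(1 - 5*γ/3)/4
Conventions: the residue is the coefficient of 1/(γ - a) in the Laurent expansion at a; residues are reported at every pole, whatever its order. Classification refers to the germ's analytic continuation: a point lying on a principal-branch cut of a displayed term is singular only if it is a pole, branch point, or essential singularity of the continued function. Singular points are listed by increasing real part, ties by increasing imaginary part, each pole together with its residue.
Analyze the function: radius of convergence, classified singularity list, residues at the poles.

Radius of convergence at 0: 3/5.
At 3/5: an algebraic (square-root) branch point.

Branch term (-5/4)*sqrt(1 - γ/(3/5)): its argument vanishes at γ = 3/5, a square-root branch point, modulus 3/5.
The radius of convergence is the smallest modulus among the singular points: 3/5.


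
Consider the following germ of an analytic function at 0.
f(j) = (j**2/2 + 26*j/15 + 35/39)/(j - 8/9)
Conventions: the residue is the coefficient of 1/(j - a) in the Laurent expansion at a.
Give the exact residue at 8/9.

The residue is 14917/5265.

At the order-1 pole 8/9 set g(j) = (j - (8/9))*f(j) = j**2/2 + 26*j/15 + 35/39.
Simple pole: residue = g(a) at a = 8/9, which is 14917/5265.


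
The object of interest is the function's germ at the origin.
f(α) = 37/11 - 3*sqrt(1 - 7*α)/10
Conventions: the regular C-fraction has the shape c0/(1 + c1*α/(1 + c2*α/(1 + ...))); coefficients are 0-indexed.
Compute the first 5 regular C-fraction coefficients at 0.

Taylor coefficients (expand at 0): a_0 = 337/110, a_1 = 21/20, a_2 = 147/80, a_3 = 1029/160, a_4 = 7203/256.
c0 = a_0 = 337/110. Peel one level at a time: if S = 1 + c*α/S' with S'(0) = 1, then c is the α-coefficient of S and S' = c*α/(S - 1).
S_1 = c0/f = 1 + (-231/674)*α + (-438207/908552)*α^2 + ...; c1 = -231/674.
S_2 = c1*α/(S_1 - 1) = 1 + (-1897/1348)*α + (-49/16)*α^2 + ...; c2 = -1897/1348.
S_3 = c2*α/(S_2 - 1) = 1 + (-2359/1084)*α + (-3385165/1175056)*α^2 + ...; c3 = -2359/1084.
S_4 = c3*α/(S_3 - 1) = 1 + (-1435/1084)*α + ...; c4 = -1435/1084.

The regular C-fraction coefficients are [337/110, -231/674, -1897/1348, -2359/1084, -1435/1084].
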